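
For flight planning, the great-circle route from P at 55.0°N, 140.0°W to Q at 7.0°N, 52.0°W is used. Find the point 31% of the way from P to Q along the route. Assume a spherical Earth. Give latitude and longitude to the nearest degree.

Write both endpoints as unit vectors p₁, p₂ with components (cos φ cos λ, cos φ sin λ, sin φ).
The central angle between the endpoints is δ = arccos(p₁·p₂) ≈ 1.451 rad (83.1°).
Interpolate at f = 0.31 with slerp weights a = sin((1−f)δ)/sin δ ≈ 0.848, b = sin(fδ)/sin δ ≈ 0.438.
p = a·p₁ + b·p₂ ≈ (-0.105, -0.655, 0.748); φ = arcsin(p_z) ≈ 48.43°, λ = atan2(p_y, p_x) ≈ -99.11°.

≈ 48°N, 99°W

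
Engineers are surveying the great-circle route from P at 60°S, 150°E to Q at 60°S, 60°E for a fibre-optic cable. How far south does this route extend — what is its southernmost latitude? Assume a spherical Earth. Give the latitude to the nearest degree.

≈ 68°S

The great circle lies in the plane with unit normal n̂ = (p₁ × p₂)/|p₁ × p₂|.
Here n̂_z ≈ -0.378; the vertex latitude is φ_max = arccos|n̂_z| ≈ 67.8°.
Check via Clairaut: cos φ_max = |cos φ₁| · sin C = cos(60.0°)·sin(130.9°) ≈ 0.378, again giving ≈ 67.8°.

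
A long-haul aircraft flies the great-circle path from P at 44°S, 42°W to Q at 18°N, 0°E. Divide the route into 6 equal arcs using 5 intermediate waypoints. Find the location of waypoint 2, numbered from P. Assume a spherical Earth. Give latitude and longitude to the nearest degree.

From cos δ = sin φ₁ sin φ₂ + cos φ₁ cos φ₂ cos Δλ, the central angle is δ ≈ 1.273 rad (72.9°).
Interpolate at f = 2/6 with slerp weights a = sin((1−f)δ)/sin δ ≈ 0.785, b = sin(fδ)/sin δ ≈ 0.431.
p = a·p₁ + b·p₂ ≈ (0.829, -0.378, -0.412); φ = arcsin(p_z) ≈ -24.34°, λ = atan2(p_y, p_x) ≈ -24.50°.

≈ 24°S, 24°W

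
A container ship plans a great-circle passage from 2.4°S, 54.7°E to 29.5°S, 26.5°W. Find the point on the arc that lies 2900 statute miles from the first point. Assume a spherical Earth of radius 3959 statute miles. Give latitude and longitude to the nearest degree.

From cos δ = sin φ₁ sin φ₂ + cos φ₁ cos φ₂ cos Δλ, the central angle is δ ≈ 1.417 rad (81.2°). The total great-circle distance is δ·R ≈ 1.417 × 3959 ≈ 5608 mi, so the target fraction is f = 2900/5608 ≈ 0.517.
Interpolate at f ≈ 0.517 with slerp weights a = sin((1−f)δ)/sin δ ≈ 0.640, b = sin(fδ)/sin δ ≈ 0.677.
p = a·p₁ + b·p₂ ≈ (0.896, 0.259, -0.360); φ = arcsin(p_z) ≈ -21.10°, λ = atan2(p_y, p_x) ≈ 16.10°.

≈ 21°S, 16°E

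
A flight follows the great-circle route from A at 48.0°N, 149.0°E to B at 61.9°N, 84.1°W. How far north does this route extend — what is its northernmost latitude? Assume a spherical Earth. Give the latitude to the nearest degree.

The great circle lies in the plane with unit normal n̂ = (p₁ × p₂)/|p₁ × p₂|.
Here n̂_z ≈ +0.285; the vertex latitude is φ_max = arccos|n̂_z| ≈ 73.4°.

≈ 73°N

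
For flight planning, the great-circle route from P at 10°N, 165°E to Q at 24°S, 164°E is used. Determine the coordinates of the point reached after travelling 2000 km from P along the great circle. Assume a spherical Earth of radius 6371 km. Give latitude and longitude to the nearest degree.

The haversine formula gives a central angle δ ≈ 0.594 rad (34.0°) between the endpoints. The total great-circle distance is δ·R ≈ 0.594 × 6371 ≈ 3782 km, so the target fraction is f = 2000/3782 ≈ 0.529.
Interpolate at f ≈ 0.529 with slerp weights a = sin((1−f)δ)/sin δ ≈ 0.494, b = sin(fδ)/sin δ ≈ 0.552.
p = a·p₁ + b·p₂ ≈ (-0.954, 0.265, -0.139); φ = arcsin(p_z) ≈ -7.98°, λ = atan2(p_y, p_x) ≈ 164.49°.

≈ 8°S, 164°E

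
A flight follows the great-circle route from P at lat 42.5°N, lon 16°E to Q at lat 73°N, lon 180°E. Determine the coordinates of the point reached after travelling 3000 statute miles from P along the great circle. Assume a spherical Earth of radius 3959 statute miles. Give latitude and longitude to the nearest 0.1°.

The haversine formula gives a central angle δ ≈ 1.116 rad (64.0°) between the endpoints. The total great-circle distance is δ·R ≈ 1.116 × 3959 ≈ 4420 mi, so the target fraction is f = 3000/4420 ≈ 0.679.
Interpolate at f ≈ 0.679 with slerp weights a = sin((1−f)δ)/sin δ ≈ 0.391, b = sin(fδ)/sin δ ≈ 0.765.
p = a·p₁ + b·p₂ ≈ (0.053, 0.079, 0.995); φ = arcsin(p_z) ≈ 84.51°, λ = atan2(p_y, p_x) ≈ 56.15°.

≈ lat 84.5°N, lon 56.1°E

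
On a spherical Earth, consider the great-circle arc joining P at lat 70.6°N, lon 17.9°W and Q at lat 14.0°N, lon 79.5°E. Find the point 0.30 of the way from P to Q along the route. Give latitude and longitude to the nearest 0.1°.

≈ lat 62.9°N, lon 42.2°E

Convert each endpoint to a unit vector on the sphere (x = cos φ cos λ, y = cos φ sin λ, z = sin φ).
The central angle between the endpoints is δ = arccos(p₁·p₂) ≈ 1.383 rad (79.2°).
Interpolate at f = 0.30 with slerp weights a = sin((1−f)δ)/sin δ ≈ 0.839, b = sin(fδ)/sin δ ≈ 0.410.
p = a·p₁ + b·p₂ ≈ (0.338, 0.306, 0.890); φ = arcsin(p_z) ≈ 62.90°, λ = atan2(p_y, p_x) ≈ 42.17°.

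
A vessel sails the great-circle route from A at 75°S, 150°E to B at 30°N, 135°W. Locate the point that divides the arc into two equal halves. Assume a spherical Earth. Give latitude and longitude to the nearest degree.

Convert each endpoint to a unit vector on the sphere (x = cos φ cos λ, y = cos φ sin λ, z = sin φ).
The central angle between the endpoints is δ = arccos(p₁·p₂) ≈ 2.010 rad (115.1°).
Interpolate at f = 1/2 with slerp weights a = sin((1−f)δ)/sin δ ≈ 0.932, b = sin(fδ)/sin δ ≈ 0.932.
p = a·p₁ + b·p₂ ≈ (-0.780, -0.450, -0.434); φ = arcsin(p_z) ≈ -25.75°, λ = atan2(p_y, p_x) ≈ -150.00°.

≈ 26°S, 150°W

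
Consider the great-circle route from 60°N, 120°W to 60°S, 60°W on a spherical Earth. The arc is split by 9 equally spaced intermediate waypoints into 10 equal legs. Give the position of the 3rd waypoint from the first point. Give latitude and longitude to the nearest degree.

≈ 25°N, 98°W

Write both endpoints as unit vectors p₁, p₂ with components (cos φ cos λ, cos φ sin λ, sin φ).
The central angle between the endpoints is δ = arccos(p₁·p₂) ≈ 2.246 rad (128.7°).
Interpolate at f = 3/10 with slerp weights a = sin((1−f)δ)/sin δ ≈ 1.281, b = sin(fδ)/sin δ ≈ 0.799.
p = a·p₁ + b·p₂ ≈ (-0.120, -0.901, 0.417); φ = arcsin(p_z) ≈ 24.66°, λ = atan2(p_y, p_x) ≈ -97.62°.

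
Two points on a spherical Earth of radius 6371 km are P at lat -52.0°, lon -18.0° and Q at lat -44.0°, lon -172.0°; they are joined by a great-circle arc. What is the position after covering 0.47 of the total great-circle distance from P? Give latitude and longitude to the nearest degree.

Convert each endpoint to a unit vector on the sphere (x = cos φ cos λ, y = cos φ sin λ, z = sin φ).
The central angle between the endpoints is δ = arccos(p₁·p₂) ≈ 1.421 rad (81.4°).
Interpolate at f = 0.47 with slerp weights a = sin((1−f)δ)/sin δ ≈ 0.692, b = sin(fδ)/sin δ ≈ 0.626.
p = a·p₁ + b·p₂ ≈ (-0.041, -0.194, -0.980); φ = arcsin(p_z) ≈ -78.55°, λ = atan2(p_y, p_x) ≈ -101.96°.

≈ lat -79°, lon -102°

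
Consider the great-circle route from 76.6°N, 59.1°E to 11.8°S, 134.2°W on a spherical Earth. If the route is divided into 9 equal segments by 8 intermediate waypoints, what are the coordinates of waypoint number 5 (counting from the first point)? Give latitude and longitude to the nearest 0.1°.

Convert each endpoint to a unit vector on the sphere (x = cos φ cos λ, y = cos φ sin λ, z = sin φ).
The central angle between the endpoints is δ = arccos(p₁·p₂) ≈ 2.004 rad (114.8°).
Interpolate at f = 5/9 with slerp weights a = sin((1−f)δ)/sin δ ≈ 0.857, b = sin(fδ)/sin δ ≈ 0.988.
p = a·p₁ + b·p₂ ≈ (-0.573, -0.523, 0.631); φ = arcsin(p_z) ≈ 39.13°, λ = atan2(p_y, p_x) ≈ -137.58°.

≈ 39.1°N, 137.6°W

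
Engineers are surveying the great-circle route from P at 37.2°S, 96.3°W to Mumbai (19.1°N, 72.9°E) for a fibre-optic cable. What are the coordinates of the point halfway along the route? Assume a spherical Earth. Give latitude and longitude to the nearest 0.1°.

Write both endpoints as unit vectors p₁, p₂ with components (cos φ cos λ, cos φ sin λ, sin φ).
The central angle between the endpoints is δ = arccos(p₁·p₂) ≈ 2.785 rad (159.6°).
Interpolate at f = 1/2 with slerp weights a = sin((1−f)δ)/sin δ ≈ 2.821, b = sin(fδ)/sin δ ≈ 2.821.
p = a·p₁ + b·p₂ ≈ (0.537, 0.314, -0.783); φ = arcsin(p_z) ≈ -51.50°, λ = atan2(p_y, p_x) ≈ 30.34°.

≈ 51.5°S, 30.3°E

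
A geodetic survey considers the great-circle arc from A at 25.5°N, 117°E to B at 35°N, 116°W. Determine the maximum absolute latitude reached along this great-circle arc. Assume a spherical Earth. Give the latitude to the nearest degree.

The great circle lies in the plane with unit normal n̂ = (p₁ × p₂)/|p₁ × p₂|.
Here n̂_z ≈ +0.602; the vertex latitude is φ_max = arccos|n̂_z| ≈ 53.0°.

≈ 53°N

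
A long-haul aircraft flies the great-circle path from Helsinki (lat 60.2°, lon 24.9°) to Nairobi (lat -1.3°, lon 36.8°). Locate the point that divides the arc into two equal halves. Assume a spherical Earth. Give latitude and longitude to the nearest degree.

≈ lat 30°, lon 33°

The haversine formula gives a central angle δ ≈ 1.085 rad (62.2°) between the endpoints.
Interpolate at f = 1/2 with slerp weights a = sin((1−f)δ)/sin δ ≈ 0.584, b = sin(fδ)/sin δ ≈ 0.584.
p = a·p₁ + b·p₂ ≈ (0.731, 0.472, 0.493); φ = arcsin(p_z) ≈ 29.57°, λ = atan2(p_y, p_x) ≈ 32.86°.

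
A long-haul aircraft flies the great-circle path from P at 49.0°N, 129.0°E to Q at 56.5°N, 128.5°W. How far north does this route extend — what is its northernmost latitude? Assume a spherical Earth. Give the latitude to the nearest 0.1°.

The great circle lies in the plane with unit normal n̂ = (p₁ × p₂)/|p₁ × p₂|.
Here n̂_z ≈ +0.424; the vertex latitude is φ_max = arccos|n̂_z| ≈ 64.9°.
Check via Clairaut: cos φ_max = |cos φ₁| · sin C = cos(49.0°)·sin(40.2°) ≈ 0.424, again giving ≈ 64.9°.

≈ 64.9°N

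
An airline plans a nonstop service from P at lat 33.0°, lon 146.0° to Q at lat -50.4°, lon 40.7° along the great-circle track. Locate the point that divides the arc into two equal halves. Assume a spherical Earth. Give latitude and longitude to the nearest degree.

The haversine formula gives a central angle δ ≈ 2.166 rad (124.1°) between the endpoints.
Interpolate at f = 1/2 with slerp weights a = sin((1−f)δ)/sin δ ≈ 1.067, b = sin(fδ)/sin δ ≈ 1.067.
p = a·p₁ + b·p₂ ≈ (-0.226, 0.944, -0.241); φ = arcsin(p_z) ≈ -13.94°, λ = atan2(p_y, p_x) ≈ 103.48°.

≈ lat -14°, lon 103°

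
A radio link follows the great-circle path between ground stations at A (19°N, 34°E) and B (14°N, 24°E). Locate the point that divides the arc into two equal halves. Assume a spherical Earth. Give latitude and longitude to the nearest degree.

Write both endpoints as unit vectors p₁, p₂ with components (cos φ cos λ, cos φ sin λ, sin φ).
The central angle between the endpoints is δ = arccos(p₁·p₂) ≈ 0.189 rad (10.8°).
Interpolate at f = 1/2 with slerp weights a = sin((1−f)δ)/sin δ ≈ 0.502, b = sin(fδ)/sin δ ≈ 0.502.
p = a·p₁ + b·p₂ ≈ (0.839, 0.464, 0.285); φ = arcsin(p_z) ≈ 16.56°, λ = atan2(p_y, p_x) ≈ 28.94°.

≈ (17°N, 29°E)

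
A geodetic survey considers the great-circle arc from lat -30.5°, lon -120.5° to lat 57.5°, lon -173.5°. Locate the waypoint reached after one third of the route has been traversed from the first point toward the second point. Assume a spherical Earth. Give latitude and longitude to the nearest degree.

≈ lat 0°, lon -134°

Convert each endpoint to a unit vector on the sphere (x = cos φ cos λ, y = cos φ sin λ, z = sin φ).
The central angle between the endpoints is δ = arccos(p₁·p₂) ≈ 1.721 rad (98.6°).
Interpolate at f = 1/3 with slerp weights a = sin((1−f)δ)/sin δ ≈ 0.922, b = sin(fδ)/sin δ ≈ 0.549.
p = a·p₁ + b·p₂ ≈ (-0.696, -0.718, -0.005); φ = arcsin(p_z) ≈ -0.29°, λ = atan2(p_y, p_x) ≈ -134.12°.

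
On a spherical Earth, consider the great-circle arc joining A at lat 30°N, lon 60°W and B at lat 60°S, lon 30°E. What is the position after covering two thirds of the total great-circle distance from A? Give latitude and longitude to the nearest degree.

≈ lat 36°S, lon 18°W

Convert each endpoint to a unit vector on the sphere (x = cos φ cos λ, y = cos φ sin λ, z = sin φ).
The central angle between the endpoints is δ = arccos(p₁·p₂) ≈ 2.019 rad (115.7°).
Interpolate at f = 2/3 with slerp weights a = sin((1−f)δ)/sin δ ≈ 0.691, b = sin(fδ)/sin δ ≈ 1.081.
p = a·p₁ + b·p₂ ≈ (0.768, -0.248, -0.591); φ = arcsin(p_z) ≈ -36.22°, λ = atan2(p_y, p_x) ≈ -17.92°.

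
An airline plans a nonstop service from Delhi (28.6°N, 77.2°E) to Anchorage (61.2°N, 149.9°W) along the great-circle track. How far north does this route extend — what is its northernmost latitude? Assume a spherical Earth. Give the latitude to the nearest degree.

The great circle lies in the plane with unit normal n̂ = (p₁ × p₂)/|p₁ × p₂|.
Here n̂_z ≈ +0.313; the vertex latitude is φ_max = arccos|n̂_z| ≈ 71.8°.

≈ 72°N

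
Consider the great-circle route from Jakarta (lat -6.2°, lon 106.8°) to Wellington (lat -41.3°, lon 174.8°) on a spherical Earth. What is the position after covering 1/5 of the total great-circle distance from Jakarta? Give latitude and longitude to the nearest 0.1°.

≈ lat -15.3°, lon 117.5°

Convert each endpoint to a unit vector on the sphere (x = cos φ cos λ, y = cos φ sin λ, z = sin φ).
The central angle between the endpoints is δ = arccos(p₁·p₂) ≈ 1.212 rad (69.4°).
Interpolate at f = 1/5 with slerp weights a = sin((1−f)δ)/sin δ ≈ 0.881, b = sin(fδ)/sin δ ≈ 0.256.
p = a·p₁ + b·p₂ ≈ (-0.445, 0.856, -0.264); φ = arcsin(p_z) ≈ -15.33°, λ = atan2(p_y, p_x) ≈ 117.47°.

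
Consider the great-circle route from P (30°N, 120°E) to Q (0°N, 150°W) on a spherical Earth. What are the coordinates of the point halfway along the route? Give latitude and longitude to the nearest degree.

≈ (21°N, 169°E)

The haversine formula gives a central angle δ ≈ 1.571 rad (90.0°) between the endpoints.
Interpolate at f = 1/2 with slerp weights a = sin((1−f)δ)/sin δ ≈ 0.707, b = sin(fδ)/sin δ ≈ 0.707.
p = a·p₁ + b·p₂ ≈ (-0.919, 0.177, 0.354); φ = arcsin(p_z) ≈ 20.70°, λ = atan2(p_y, p_x) ≈ 169.11°.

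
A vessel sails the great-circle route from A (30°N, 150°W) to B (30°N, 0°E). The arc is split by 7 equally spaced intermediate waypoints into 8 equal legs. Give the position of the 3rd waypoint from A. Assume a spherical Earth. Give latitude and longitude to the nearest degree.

Write both endpoints as unit vectors p₁, p₂ with components (cos φ cos λ, cos φ sin λ, sin φ).
The central angle between the endpoints is δ = arccos(p₁·p₂) ≈ 1.982 rad (113.5°).
Interpolate at f = 3/8 with slerp weights a = sin((1−f)δ)/sin δ ≈ 1.031, b = sin(fδ)/sin δ ≈ 0.738.
p = a·p₁ + b·p₂ ≈ (-0.134, -0.447, 0.885); φ = arcsin(p_z) ≈ 62.21°, λ = atan2(p_y, p_x) ≈ -106.73°.

≈ (62°N, 107°W)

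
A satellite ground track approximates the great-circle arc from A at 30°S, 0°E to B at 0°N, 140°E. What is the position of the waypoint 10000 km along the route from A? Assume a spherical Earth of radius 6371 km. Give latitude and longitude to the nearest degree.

≈ 26°S, 107°E

The haversine formula gives a central angle δ ≈ 2.296 rad (131.6°) between the endpoints. The total great-circle distance is δ·R ≈ 2.296 × 6371 ≈ 14629 km, so the target fraction is f = 10000/14629 ≈ 0.684.
Interpolate at f ≈ 0.684 with slerp weights a = sin((1−f)δ)/sin δ ≈ 0.888, b = sin(fδ)/sin δ ≈ 1.336.
p = a·p₁ + b·p₂ ≈ (-0.255, 0.859, -0.444); φ = arcsin(p_z) ≈ -26.35°, λ = atan2(p_y, p_x) ≈ 106.53°.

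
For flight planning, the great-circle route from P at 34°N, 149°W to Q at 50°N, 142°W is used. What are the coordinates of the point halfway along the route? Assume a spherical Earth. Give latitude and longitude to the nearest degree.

≈ 42°N, 146°W

Convert each endpoint to a unit vector on the sphere (x = cos φ cos λ, y = cos φ sin λ, z = sin φ).
The central angle between the endpoints is δ = arccos(p₁·p₂) ≈ 0.293 rad (16.8°).
Interpolate at f = 1/2 with slerp weights a = sin((1−f)δ)/sin δ ≈ 0.505, b = sin(fδ)/sin δ ≈ 0.505.
p = a·p₁ + b·p₂ ≈ (-0.615, -0.416, 0.670); φ = arcsin(p_z) ≈ 42.05°, λ = atan2(p_y, p_x) ≈ -145.94°.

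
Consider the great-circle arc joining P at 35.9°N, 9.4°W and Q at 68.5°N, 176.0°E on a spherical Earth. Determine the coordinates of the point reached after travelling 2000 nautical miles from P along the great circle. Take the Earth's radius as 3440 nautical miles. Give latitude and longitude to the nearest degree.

From cos δ = sin φ₁ sin φ₂ + cos φ₁ cos φ₂ cos Δλ, the central angle is δ ≈ 1.318 rad (75.5°). The total great-circle distance is δ·R ≈ 1.318 × 3440 ≈ 4534 nmi, so the target fraction is f = 2000/4534 ≈ 0.441.
Interpolate at f ≈ 0.441 with slerp weights a = sin((1−f)δ)/sin δ ≈ 0.694, b = sin(fδ)/sin δ ≈ 0.567.
p = a·p₁ + b·p₂ ≈ (0.347, -0.077, 0.935); φ = arcsin(p_z) ≈ 69.17°, λ = atan2(p_y, p_x) ≈ -12.55°.

≈ 69°N, 13°W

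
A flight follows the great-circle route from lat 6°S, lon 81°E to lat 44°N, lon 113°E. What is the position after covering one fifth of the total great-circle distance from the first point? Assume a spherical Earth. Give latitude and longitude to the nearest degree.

≈ lat 4°N, lon 86°E

The haversine formula gives a central angle δ ≈ 1.007 rad (57.7°) between the endpoints.
Interpolate at f = 1/5 with slerp weights a = sin((1−f)δ)/sin δ ≈ 0.853, b = sin(fδ)/sin δ ≈ 0.237.
p = a·p₁ + b·p₂ ≈ (0.066, 0.995, 0.075); φ = arcsin(p_z) ≈ 4.31°, λ = atan2(p_y, p_x) ≈ 86.19°.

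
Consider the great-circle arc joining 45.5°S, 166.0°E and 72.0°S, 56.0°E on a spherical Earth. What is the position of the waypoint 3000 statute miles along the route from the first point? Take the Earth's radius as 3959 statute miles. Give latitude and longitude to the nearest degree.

≈ 75°S, 88°E

Convert each endpoint to a unit vector on the sphere (x = cos φ cos λ, y = cos φ sin λ, z = sin φ).
The central angle between the endpoints is δ = arccos(p₁·p₂) ≈ 0.922 rad (52.8°). The total great-circle distance is δ·R ≈ 0.922 × 3959 ≈ 3650 mi, so the target fraction is f = 3000/3650 ≈ 0.822.
Interpolate at f ≈ 0.822 with slerp weights a = sin((1−f)δ)/sin δ ≈ 0.205, b = sin(fδ)/sin δ ≈ 0.863.
p = a·p₁ + b·p₂ ≈ (0.010, 0.256, -0.967); φ = arcsin(p_z) ≈ -75.17°, λ = atan2(p_y, p_x) ≈ 87.86°.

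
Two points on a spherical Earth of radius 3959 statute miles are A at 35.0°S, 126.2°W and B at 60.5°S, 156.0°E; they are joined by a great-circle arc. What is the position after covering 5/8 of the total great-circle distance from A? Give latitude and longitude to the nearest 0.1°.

≈ 57.6°S, 164.3°W

The haversine formula gives a central angle δ ≈ 0.947 rad (54.2°) between the endpoints.
Interpolate at f = 5/8 with slerp weights a = sin((1−f)δ)/sin δ ≈ 0.428, b = sin(fδ)/sin δ ≈ 0.687.
p = a·p₁ + b·p₂ ≈ (-0.516, -0.145, -0.844); φ = arcsin(p_z) ≈ -57.55°, λ = atan2(p_y, p_x) ≈ -164.27°.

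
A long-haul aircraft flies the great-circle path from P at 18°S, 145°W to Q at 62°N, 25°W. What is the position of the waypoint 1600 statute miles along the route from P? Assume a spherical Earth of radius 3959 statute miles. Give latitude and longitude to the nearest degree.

≈ 3°N, 134°W

From cos δ = sin φ₁ sin φ₂ + cos φ₁ cos φ₂ cos Δλ, the central angle is δ ≈ 2.090 rad (119.7°). The total great-circle distance is δ·R ≈ 2.090 × 3959 ≈ 8274 mi, so the target fraction is f = 1600/8274 ≈ 0.193.
Interpolate at f ≈ 0.193 with slerp weights a = sin((1−f)δ)/sin δ ≈ 1.144, b = sin(fδ)/sin δ ≈ 0.453.
p = a·p₁ + b·p₂ ≈ (-0.699, -0.714, 0.046); φ = arcsin(p_z) ≈ 2.66°, λ = atan2(p_y, p_x) ≈ -134.38°.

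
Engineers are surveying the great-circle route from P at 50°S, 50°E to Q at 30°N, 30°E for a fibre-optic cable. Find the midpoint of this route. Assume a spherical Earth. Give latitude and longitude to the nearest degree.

≈ 10°S, 39°E

Write both endpoints as unit vectors p₁, p₂ with components (cos φ cos λ, cos φ sin λ, sin φ).
The central angle between the endpoints is δ = arccos(p₁·p₂) ≈ 1.430 rad (81.9°).
Interpolate at f = 1/2 with slerp weights a = sin((1−f)δ)/sin δ ≈ 0.662, b = sin(fδ)/sin δ ≈ 0.662.
p = a·p₁ + b·p₂ ≈ (0.770, 0.613, -0.176); φ = arcsin(p_z) ≈ -10.15°, λ = atan2(p_y, p_x) ≈ 38.51°.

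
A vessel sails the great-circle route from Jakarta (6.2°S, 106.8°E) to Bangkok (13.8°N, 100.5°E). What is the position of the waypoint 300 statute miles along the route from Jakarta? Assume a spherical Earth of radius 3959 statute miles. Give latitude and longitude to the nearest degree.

Convert each endpoint to a unit vector on the sphere (x = cos φ cos λ, y = cos φ sin λ, z = sin φ).
The central angle between the endpoints is δ = arccos(p₁·p₂) ≈ 0.366 rad (21.0°). The total great-circle distance is δ·R ≈ 0.366 × 3959 ≈ 1448 mi, so the target fraction is f = 300/1448 ≈ 0.207.
Interpolate at f ≈ 0.207 with slerp weights a = sin((1−f)δ)/sin δ ≈ 0.799, b = sin(fδ)/sin δ ≈ 0.212.
p = a·p₁ + b·p₂ ≈ (-0.267, 0.963, -0.036); φ = arcsin(p_z) ≈ -2.05°, λ = atan2(p_y, p_x) ≈ 105.51°.

≈ 2°S, 106°E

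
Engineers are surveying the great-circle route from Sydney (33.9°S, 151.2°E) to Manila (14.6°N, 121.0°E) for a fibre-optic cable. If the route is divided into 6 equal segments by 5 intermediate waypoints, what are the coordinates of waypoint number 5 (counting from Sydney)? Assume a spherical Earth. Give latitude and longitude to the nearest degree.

Write both endpoints as unit vectors p₁, p₂ with components (cos φ cos λ, cos φ sin λ, sin φ).
The central angle between the endpoints is δ = arccos(p₁·p₂) ≈ 0.984 rad (56.4°).
Interpolate at f = 5/6 with slerp weights a = sin((1−f)δ)/sin δ ≈ 0.196, b = sin(fδ)/sin δ ≈ 0.878.
p = a·p₁ + b·p₂ ≈ (-0.580, 0.807, 0.112); φ = arcsin(p_z) ≈ 6.43°, λ = atan2(p_y, p_x) ≈ 125.73°.

≈ 6°N, 126°E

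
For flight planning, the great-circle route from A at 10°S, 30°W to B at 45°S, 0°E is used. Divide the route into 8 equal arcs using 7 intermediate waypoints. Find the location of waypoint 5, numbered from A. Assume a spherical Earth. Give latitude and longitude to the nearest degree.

Write both endpoints as unit vectors p₁, p₂ with components (cos φ cos λ, cos φ sin λ, sin φ).
The central angle between the endpoints is δ = arccos(p₁·p₂) ≈ 0.759 rad (43.5°).
Interpolate at f = 5/8 with slerp weights a = sin((1−f)δ)/sin δ ≈ 0.408, b = sin(fδ)/sin δ ≈ 0.664.
p = a·p₁ + b·p₂ ≈ (0.817, -0.201, -0.540); φ = arcsin(p_z) ≈ -32.69°, λ = atan2(p_y, p_x) ≈ -13.81°.

≈ 33°S, 14°W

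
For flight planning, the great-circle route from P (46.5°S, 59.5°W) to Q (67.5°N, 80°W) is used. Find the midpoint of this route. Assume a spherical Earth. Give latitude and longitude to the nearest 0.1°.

≈ (10.7°N, 66.8°W)

From cos δ = sin φ₁ sin φ₂ + cos φ₁ cos φ₂ cos Δλ, the central angle is δ ≈ 2.008 rad (115.1°).
Interpolate at f = 1/2 with slerp weights a = sin((1−f)δ)/sin δ ≈ 0.931, b = sin(fδ)/sin δ ≈ 0.931.
p = a·p₁ + b·p₂ ≈ (0.387, -0.903, 0.185); φ = arcsin(p_z) ≈ 10.65°, λ = atan2(p_y, p_x) ≈ -66.80°.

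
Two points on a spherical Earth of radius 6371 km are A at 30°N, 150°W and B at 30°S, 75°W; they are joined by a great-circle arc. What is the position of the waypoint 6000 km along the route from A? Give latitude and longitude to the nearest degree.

≈ 5°S, 107°W

Write both endpoints as unit vectors p₁, p₂ with components (cos φ cos λ, cos φ sin λ, sin φ).
The central angle between the endpoints is δ = arccos(p₁·p₂) ≈ 1.627 rad (93.2°). The total great-circle distance is δ·R ≈ 1.627 × 6371 ≈ 10364 km, so the target fraction is f = 6000/10364 ≈ 0.579.
Interpolate at f ≈ 0.579 with slerp weights a = sin((1−f)δ)/sin δ ≈ 0.634, b = sin(fδ)/sin δ ≈ 0.810.
p = a·p₁ + b·p₂ ≈ (-0.294, -0.952, -0.088); φ = arcsin(p_z) ≈ -5.06°, λ = atan2(p_y, p_x) ≈ -107.15°.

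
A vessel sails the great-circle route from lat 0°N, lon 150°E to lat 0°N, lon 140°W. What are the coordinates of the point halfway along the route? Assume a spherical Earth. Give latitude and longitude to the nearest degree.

≈ lat 0°N, lon 175°W

The haversine formula gives a central angle δ ≈ 1.222 rad (70.0°) between the endpoints.
Interpolate at f = 1/2 with slerp weights a = sin((1−f)δ)/sin δ ≈ 0.610, b = sin(fδ)/sin δ ≈ 0.610.
p = a·p₁ + b·p₂ ≈ (-0.996, -0.087, 0.000); φ = arcsin(p_z) ≈ 0.00°, λ = atan2(p_y, p_x) ≈ -175.00°.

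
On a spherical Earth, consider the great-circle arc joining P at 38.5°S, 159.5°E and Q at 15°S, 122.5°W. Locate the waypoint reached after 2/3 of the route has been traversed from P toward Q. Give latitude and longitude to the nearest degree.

Write both endpoints as unit vectors p₁, p₂ with components (cos φ cos λ, cos φ sin λ, sin φ).
The central angle between the endpoints is δ = arccos(p₁·p₂) ≈ 1.247 rad (71.4°).
Interpolate at f = 2/3 with slerp weights a = sin((1−f)δ)/sin δ ≈ 0.426, b = sin(fδ)/sin δ ≈ 0.779.
p = a·p₁ + b·p₂ ≈ (-0.717, -0.518, -0.467); φ = arcsin(p_z) ≈ -27.83°, λ = atan2(p_y, p_x) ≈ -144.13°.

≈ 28°S, 144°W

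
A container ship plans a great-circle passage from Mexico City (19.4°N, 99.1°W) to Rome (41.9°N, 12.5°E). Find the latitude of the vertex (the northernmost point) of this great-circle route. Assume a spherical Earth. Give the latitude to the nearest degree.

The great circle lies in the plane with unit normal n̂ = (p₁ × p₂)/|p₁ × p₂|.
Here n̂_z ≈ +0.653; the vertex latitude is φ_max = arccos|n̂_z| ≈ 49.2°.
Check via Clairaut: cos φ_max = |cos φ₁| · sin C = cos(19.4°)·sin(43.8°) ≈ 0.653, again giving ≈ 49.2°.

≈ 49°N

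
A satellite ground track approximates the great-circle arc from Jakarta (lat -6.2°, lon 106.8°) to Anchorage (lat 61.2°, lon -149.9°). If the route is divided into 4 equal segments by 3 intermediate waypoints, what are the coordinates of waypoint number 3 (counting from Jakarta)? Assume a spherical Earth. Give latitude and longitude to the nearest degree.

≈ lat 55°, lon 162°

Write both endpoints as unit vectors p₁, p₂ with components (cos φ cos λ, cos φ sin λ, sin φ).
The central angle between the endpoints is δ = arccos(p₁·p₂) ≈ 1.777 rad (101.8°).
Interpolate at f = 3/4 with slerp weights a = sin((1−f)δ)/sin δ ≈ 0.439, b = sin(fδ)/sin δ ≈ 0.993.
p = a·p₁ + b·p₂ ≈ (-0.540, 0.178, 0.823); φ = arcsin(p_z) ≈ 55.35°, λ = atan2(p_y, p_x) ≈ 161.75°.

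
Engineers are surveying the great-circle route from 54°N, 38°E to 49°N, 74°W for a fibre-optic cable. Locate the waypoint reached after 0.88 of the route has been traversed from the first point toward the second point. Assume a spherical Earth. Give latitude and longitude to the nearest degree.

≈ 55°N, 66°W

From cos δ = sin φ₁ sin φ₂ + cos φ₁ cos φ₂ cos Δλ, the central angle is δ ≈ 1.086 rad (62.2°).
Interpolate at f = 0.88 with slerp weights a = sin((1−f)δ)/sin δ ≈ 0.147, b = sin(fδ)/sin δ ≈ 0.923.
p = a·p₁ + b·p₂ ≈ (0.235, -0.529, 0.815); φ = arcsin(p_z) ≈ 54.63°, λ = atan2(p_y, p_x) ≈ -66.05°.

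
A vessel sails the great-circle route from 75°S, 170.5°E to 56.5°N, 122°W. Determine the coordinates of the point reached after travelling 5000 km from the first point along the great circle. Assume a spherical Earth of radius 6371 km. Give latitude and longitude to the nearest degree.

Write both endpoints as unit vectors p₁, p₂ with components (cos φ cos λ, cos φ sin λ, sin φ).
The central angle between the endpoints is δ = arccos(p₁·p₂) ≈ 2.420 rad (138.7°). The total great-circle distance is δ·R ≈ 2.420 × 6371 ≈ 15418 km, so the target fraction is f = 5000/15418 ≈ 0.324.
Interpolate at f ≈ 0.324 with slerp weights a = sin((1−f)δ)/sin δ ≈ 1.511, b = sin(fδ)/sin δ ≈ 1.070.
p = a·p₁ + b·p₂ ≈ (-0.699, -0.436, -0.567); φ = arcsin(p_z) ≈ -34.55°, λ = atan2(p_y, p_x) ≈ -148.02°.

≈ 35°S, 148°W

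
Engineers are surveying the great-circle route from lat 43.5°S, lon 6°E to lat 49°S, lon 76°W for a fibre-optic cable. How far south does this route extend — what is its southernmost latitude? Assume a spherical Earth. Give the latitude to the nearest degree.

The great circle lies in the plane with unit normal n̂ = (p₁ × p₂)/|p₁ × p₂|.
Here n̂_z ≈ -0.581; the vertex latitude is φ_max = arccos|n̂_z| ≈ 54.4°.

≈ 54°S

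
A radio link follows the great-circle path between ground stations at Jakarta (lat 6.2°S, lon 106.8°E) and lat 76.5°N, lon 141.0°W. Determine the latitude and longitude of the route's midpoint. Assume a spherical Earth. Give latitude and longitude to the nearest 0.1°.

≈ lat 42.9°N, lon 120.2°E

Write both endpoints as unit vectors p₁, p₂ with components (cos φ cos λ, cos φ sin λ, sin φ).
The central angle between the endpoints is δ = arccos(p₁·p₂) ≈ 1.765 rad (101.1°).
Interpolate at f = 1/2 with slerp weights a = sin((1−f)δ)/sin δ ≈ 0.787, b = sin(fδ)/sin δ ≈ 0.787.
p = a·p₁ + b·p₂ ≈ (-0.369, 0.633, 0.680); φ = arcsin(p_z) ≈ 42.86°, λ = atan2(p_y, p_x) ≈ 120.22°.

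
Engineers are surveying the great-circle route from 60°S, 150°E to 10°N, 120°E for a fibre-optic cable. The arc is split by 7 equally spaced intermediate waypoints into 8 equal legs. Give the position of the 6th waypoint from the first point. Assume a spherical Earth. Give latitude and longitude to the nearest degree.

The haversine formula gives a central angle δ ≈ 1.291 rad (74.0°) between the endpoints.
Interpolate at f = 6/8 with slerp weights a = sin((1−f)δ)/sin δ ≈ 0.330, b = sin(fδ)/sin δ ≈ 0.857.
p = a·p₁ + b·p₂ ≈ (-0.565, 0.814, -0.137); φ = arcsin(p_z) ≈ -7.87°, λ = atan2(p_y, p_x) ≈ 124.78°.

≈ 8°S, 125°E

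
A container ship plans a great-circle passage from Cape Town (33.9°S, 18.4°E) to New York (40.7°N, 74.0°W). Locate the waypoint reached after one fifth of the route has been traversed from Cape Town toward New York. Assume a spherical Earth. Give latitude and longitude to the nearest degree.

≈ 19°S, 1°W

Write both endpoints as unit vectors p₁, p₂ with components (cos φ cos λ, cos φ sin λ, sin φ).
The central angle between the endpoints is δ = arccos(p₁·p₂) ≈ 1.971 rad (113.0°).
Interpolate at f = 1/5 with slerp weights a = sin((1−f)δ)/sin δ ≈ 1.086, b = sin(fδ)/sin δ ≈ 0.417.
p = a·p₁ + b·p₂ ≈ (0.942, -0.020, -0.334); φ = arcsin(p_z) ≈ -19.49°, λ = atan2(p_y, p_x) ≈ -1.19°.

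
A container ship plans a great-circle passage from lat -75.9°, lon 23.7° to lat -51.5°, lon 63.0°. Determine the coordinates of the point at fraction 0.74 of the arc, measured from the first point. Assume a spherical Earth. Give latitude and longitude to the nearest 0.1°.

From cos δ = sin φ₁ sin φ₂ + cos φ₁ cos φ₂ cos Δλ, the central angle is δ ≈ 0.502 rad (28.8°).
Interpolate at f = 0.74 with slerp weights a = sin((1−f)δ)/sin δ ≈ 0.271, b = sin(fδ)/sin δ ≈ 0.754.
p = a·p₁ + b·p₂ ≈ (0.274, 0.445, -0.853); φ = arcsin(p_z) ≈ -58.51°, λ = atan2(p_y, p_x) ≈ 58.42°.

≈ lat -58.5°, lon 58.4°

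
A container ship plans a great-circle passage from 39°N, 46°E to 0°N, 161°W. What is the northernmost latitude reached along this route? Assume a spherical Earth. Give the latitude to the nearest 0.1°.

≈ 60.7°N

The great circle lies in the plane with unit normal n̂ = (p₁ × p₂)/|p₁ × p₂|.
Here n̂_z ≈ +0.489; the vertex latitude is φ_max = arccos|n̂_z| ≈ 60.7°.
Check via Clairaut: cos φ_max = |cos φ₁| · sin C = cos(39.0°)·sin(39.0°) ≈ 0.489, again giving ≈ 60.7°.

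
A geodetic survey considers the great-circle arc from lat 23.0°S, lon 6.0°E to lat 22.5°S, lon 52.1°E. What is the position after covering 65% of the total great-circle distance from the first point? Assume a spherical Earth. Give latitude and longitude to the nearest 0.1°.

Convert each endpoint to a unit vector on the sphere (x = cos φ cos λ, y = cos φ sin λ, z = sin φ).
The central angle between the endpoints is δ = arccos(p₁·p₂) ≈ 0.739 rad (42.3°).
Interpolate at f = 0.65 with slerp weights a = sin((1−f)δ)/sin δ ≈ 0.380, b = sin(fδ)/sin δ ≈ 0.686.
p = a·p₁ + b·p₂ ≈ (0.737, 0.537, -0.411); φ = arcsin(p_z) ≈ -24.26°, λ = atan2(p_y, p_x) ≈ 36.06°.

≈ lat 24.3°S, lon 36.1°E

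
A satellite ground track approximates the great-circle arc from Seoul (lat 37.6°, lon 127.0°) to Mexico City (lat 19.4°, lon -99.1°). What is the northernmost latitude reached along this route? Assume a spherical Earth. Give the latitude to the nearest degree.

The great circle lies in the plane with unit normal n̂ = (p₁ × p₂)/|p₁ × p₂|.
Here n̂_z ≈ +0.567; the vertex latitude is φ_max = arccos|n̂_z| ≈ 55.4°.

≈ 55°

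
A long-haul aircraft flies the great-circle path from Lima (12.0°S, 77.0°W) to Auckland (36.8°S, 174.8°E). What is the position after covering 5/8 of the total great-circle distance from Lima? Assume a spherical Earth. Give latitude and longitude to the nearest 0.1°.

Convert each endpoint to a unit vector on the sphere (x = cos φ cos λ, y = cos φ sin λ, z = sin φ).
The central angle between the endpoints is δ = arccos(p₁·p₂) ≈ 1.691 rad (96.9°).
Interpolate at f = 5/8 with slerp weights a = sin((1−f)δ)/sin δ ≈ 0.597, b = sin(fδ)/sin δ ≈ 0.877.
p = a·p₁ + b·p₂ ≈ (-0.568, -0.505, -0.650); φ = arcsin(p_z) ≈ -40.51°, λ = atan2(p_y, p_x) ≈ -138.36°.

≈ (40.5°S, 138.4°W)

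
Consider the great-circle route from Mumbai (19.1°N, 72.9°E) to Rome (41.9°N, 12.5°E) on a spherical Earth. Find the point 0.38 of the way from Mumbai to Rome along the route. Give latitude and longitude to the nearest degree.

≈ (31°N, 54°E)

Convert each endpoint to a unit vector on the sphere (x = cos φ cos λ, y = cos φ sin λ, z = sin φ).
The central angle between the endpoints is δ = arccos(p₁·p₂) ≈ 0.969 rad (55.5°).
Interpolate at f = 0.38 with slerp weights a = sin((1−f)δ)/sin δ ≈ 0.686, b = sin(fδ)/sin δ ≈ 0.437.
p = a·p₁ + b·p₂ ≈ (0.508, 0.690, 0.516); φ = arcsin(p_z) ≈ 31.07°, λ = atan2(p_y, p_x) ≈ 53.63°.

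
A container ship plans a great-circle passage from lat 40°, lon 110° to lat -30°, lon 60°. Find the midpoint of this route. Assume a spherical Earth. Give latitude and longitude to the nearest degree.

Write both endpoints as unit vectors p₁, p₂ with components (cos φ cos λ, cos φ sin λ, sin φ).
The central angle between the endpoints is δ = arccos(p₁·p₂) ≈ 1.466 rad (84.0°).
Interpolate at f = 1/2 with slerp weights a = sin((1−f)δ)/sin δ ≈ 0.673, b = sin(fδ)/sin δ ≈ 0.673.
p = a·p₁ + b·p₂ ≈ (0.115, 0.989, 0.096); φ = arcsin(p_z) ≈ 5.51°, λ = atan2(p_y, p_x) ≈ 83.36°.

≈ lat 6°, lon 83°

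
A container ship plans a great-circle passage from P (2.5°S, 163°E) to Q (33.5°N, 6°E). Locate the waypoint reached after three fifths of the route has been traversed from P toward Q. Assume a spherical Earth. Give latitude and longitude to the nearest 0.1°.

≈ (57.1°N, 85.5°E)

Convert each endpoint to a unit vector on the sphere (x = cos φ cos λ, y = cos φ sin λ, z = sin φ).
The central angle between the endpoints is δ = arccos(p₁·p₂) ≈ 2.483 rad (142.3°).
Interpolate at f = 3/5 with slerp weights a = sin((1−f)δ)/sin δ ≈ 1.369, b = sin(fδ)/sin δ ≈ 1.629.
p = a·p₁ + b·p₂ ≈ (0.043, 0.542, 0.839); φ = arcsin(p_z) ≈ 57.07°, λ = atan2(p_y, p_x) ≈ 85.49°.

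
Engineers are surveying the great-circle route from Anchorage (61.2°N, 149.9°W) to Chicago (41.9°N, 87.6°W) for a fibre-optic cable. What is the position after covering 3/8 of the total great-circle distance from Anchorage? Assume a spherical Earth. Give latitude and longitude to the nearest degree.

≈ 58°N, 120°W

The haversine formula gives a central angle δ ≈ 0.720 rad (41.2°) between the endpoints.
Interpolate at f = 3/8 with slerp weights a = sin((1−f)δ)/sin δ ≈ 0.660, b = sin(fδ)/sin δ ≈ 0.405.
p = a·p₁ + b·p₂ ≈ (-0.262, -0.460, 0.848); φ = arcsin(p_z) ≈ 58.01°, λ = atan2(p_y, p_x) ≈ -119.68°.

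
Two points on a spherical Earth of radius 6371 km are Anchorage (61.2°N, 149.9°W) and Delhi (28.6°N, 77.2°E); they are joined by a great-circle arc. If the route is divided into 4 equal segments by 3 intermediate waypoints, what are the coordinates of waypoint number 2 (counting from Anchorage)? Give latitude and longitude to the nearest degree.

Convert each endpoint to a unit vector on the sphere (x = cos φ cos λ, y = cos φ sin λ, z = sin φ).
The central angle between the endpoints is δ = arccos(p₁·p₂) ≈ 1.439 rad (82.4°).
Interpolate at f = 2/4 with slerp weights a = sin((1−f)δ)/sin δ ≈ 0.665, b = sin(fδ)/sin δ ≈ 0.665.
p = a·p₁ + b·p₂ ≈ (-0.148, 0.409, 0.901); φ = arcsin(p_z) ≈ 64.25°, λ = atan2(p_y, p_x) ≈ 109.88°.

≈ 64°N, 110°E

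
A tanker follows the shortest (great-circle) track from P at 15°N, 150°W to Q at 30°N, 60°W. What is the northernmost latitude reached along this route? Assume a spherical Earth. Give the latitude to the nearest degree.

The great circle lies in the plane with unit normal n̂ = (p₁ × p₂)/|p₁ × p₂|.
Here n̂_z ≈ +0.844; the vertex latitude is φ_max = arccos|n̂_z| ≈ 32.5°.
Check via Clairaut: cos φ_max = |cos φ₁| · sin C = cos(15.0°)·sin(60.9°) ≈ 0.844, again giving ≈ 32.5°.

≈ 32°N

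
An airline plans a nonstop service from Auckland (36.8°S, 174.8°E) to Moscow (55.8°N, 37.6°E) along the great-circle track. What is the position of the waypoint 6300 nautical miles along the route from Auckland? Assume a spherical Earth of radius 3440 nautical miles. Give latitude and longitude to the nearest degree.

≈ 46°N, 103°E

From cos δ = sin φ₁ sin φ₂ + cos φ₁ cos φ₂ cos Δλ, the central angle is δ ≈ 2.542 rad (145.7°). The total great-circle distance is δ·R ≈ 2.542 × 3440 ≈ 8745 nmi, so the target fraction is f = 6300/8745 ≈ 0.720.
Interpolate at f ≈ 0.720 with slerp weights a = sin((1−f)δ)/sin δ ≈ 1.157, b = sin(fδ)/sin δ ≈ 1.713.
p = a·p₁ + b·p₂ ≈ (-0.160, 0.671, 0.724); φ = arcsin(p_z) ≈ 46.37°, λ = atan2(p_y, p_x) ≈ 103.37°.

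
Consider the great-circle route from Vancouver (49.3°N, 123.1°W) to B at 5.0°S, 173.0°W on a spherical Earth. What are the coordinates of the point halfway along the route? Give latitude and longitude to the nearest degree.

≈ 24°N, 154°W

Convert each endpoint to a unit vector on the sphere (x = cos φ cos λ, y = cos φ sin λ, z = sin φ).
The central angle between the endpoints is δ = arccos(p₁·p₂) ≈ 1.211 rad (69.4°).
Interpolate at f = 1/2 with slerp weights a = sin((1−f)δ)/sin δ ≈ 0.608, b = sin(fδ)/sin δ ≈ 0.608.
p = a·p₁ + b·p₂ ≈ (-0.818, -0.406, 0.408); φ = arcsin(p_z) ≈ 24.08°, λ = atan2(p_y, p_x) ≈ -153.60°.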